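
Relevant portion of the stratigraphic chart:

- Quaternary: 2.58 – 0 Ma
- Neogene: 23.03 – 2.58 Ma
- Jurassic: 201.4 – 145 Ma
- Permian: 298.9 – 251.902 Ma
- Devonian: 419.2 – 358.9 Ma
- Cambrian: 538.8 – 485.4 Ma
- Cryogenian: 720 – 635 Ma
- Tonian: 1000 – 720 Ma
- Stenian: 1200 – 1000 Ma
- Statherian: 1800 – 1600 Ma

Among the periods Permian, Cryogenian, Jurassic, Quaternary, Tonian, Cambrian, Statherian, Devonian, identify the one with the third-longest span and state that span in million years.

Cryogenian, 85 million years

Durations: Permian 46.998; Cryogenian 85; Jurassic 56.4; Quaternary 2.58; Tonian 280; Cambrian 53.4; Statherian 200; Devonian 60.3 Myr.
Sorted longest-first: Tonian (280), Statherian (200), Cryogenian (85), Devonian (60.3), Jurassic (56.4), Cambrian (53.4), Permian (46.998), Quaternary (2.58).
The third longest is Cryogenian at 85 Myr.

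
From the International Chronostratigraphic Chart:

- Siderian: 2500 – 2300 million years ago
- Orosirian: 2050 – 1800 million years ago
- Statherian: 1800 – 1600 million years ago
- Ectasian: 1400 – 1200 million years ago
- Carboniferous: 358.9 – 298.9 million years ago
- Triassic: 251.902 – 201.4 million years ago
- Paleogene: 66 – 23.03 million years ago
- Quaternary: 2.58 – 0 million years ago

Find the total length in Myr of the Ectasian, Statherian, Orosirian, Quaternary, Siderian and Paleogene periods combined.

Duration is start − end for each: (1400 − 1200) + (1800 − 1600) + (2050 − 1800) + (2.58 − 0) + (2500 − 2300) + (66 − 23.03).
That is 200 + 200 + 250 + 2.58 + 200 + 42.97, which totals 895.55 million years.

895.55 million years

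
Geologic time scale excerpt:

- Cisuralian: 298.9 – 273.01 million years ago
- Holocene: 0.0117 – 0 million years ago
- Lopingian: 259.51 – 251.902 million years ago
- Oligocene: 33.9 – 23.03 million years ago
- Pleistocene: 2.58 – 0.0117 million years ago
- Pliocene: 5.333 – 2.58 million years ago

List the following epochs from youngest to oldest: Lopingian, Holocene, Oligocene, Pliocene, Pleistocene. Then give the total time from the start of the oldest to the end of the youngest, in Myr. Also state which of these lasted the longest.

Holocene, Pleistocene, Pliocene, Oligocene, Lopingian; total span 259.51 Myr; longest is Oligocene

From the excerpt: Lopingian 259.51–251.902; Holocene 0.0117–0; Oligocene 33.9–23.03; Pliocene 5.333–2.58; Pleistocene 2.58–0.0117 (Ma).
Larger Ma is earlier, so the oldest is Lopingian and the youngest is Holocene; youngest to oldest: Holocene, Pleistocene, Pliocene, Oligocene, Lopingian.
Oldest start 259.51 minus youngest end 0 gives 259.51 Myr overall.
Individual lengths (start − end): Holocene 0.0117; Oligocene 10.87; Lopingian 7.608; Pleistocene 2.5683; Pliocene 2.753. The largest is Oligocene at 10.87 Myr.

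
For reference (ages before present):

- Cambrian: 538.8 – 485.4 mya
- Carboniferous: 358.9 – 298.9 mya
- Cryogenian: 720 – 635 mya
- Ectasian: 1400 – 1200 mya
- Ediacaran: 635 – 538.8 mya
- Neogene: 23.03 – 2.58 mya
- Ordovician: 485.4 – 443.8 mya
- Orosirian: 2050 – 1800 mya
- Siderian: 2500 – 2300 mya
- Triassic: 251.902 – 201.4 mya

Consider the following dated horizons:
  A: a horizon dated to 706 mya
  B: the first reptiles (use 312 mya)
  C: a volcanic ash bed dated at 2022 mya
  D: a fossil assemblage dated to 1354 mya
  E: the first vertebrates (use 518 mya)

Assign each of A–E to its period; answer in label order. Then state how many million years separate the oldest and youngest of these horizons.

A — Cryogenian; B — Carboniferous; C — Orosirian; D — Ectasian; E — Cambrian; span 1710 million years

Match each age against the start–end ranges in the excerpt: A = 706 Ma → Cryogenian (720–635); B = 312 Ma → Carboniferous (358.9–298.9); C = 2022 Ma → Orosirian (2050–1800); D = 1354 Ma → Ectasian (1400–1200); E = 518 Ma → Cambrian (538.8–485.4).
The largest age is 2022 Ma and the smallest is 312 Ma; their difference is 1710 Myr.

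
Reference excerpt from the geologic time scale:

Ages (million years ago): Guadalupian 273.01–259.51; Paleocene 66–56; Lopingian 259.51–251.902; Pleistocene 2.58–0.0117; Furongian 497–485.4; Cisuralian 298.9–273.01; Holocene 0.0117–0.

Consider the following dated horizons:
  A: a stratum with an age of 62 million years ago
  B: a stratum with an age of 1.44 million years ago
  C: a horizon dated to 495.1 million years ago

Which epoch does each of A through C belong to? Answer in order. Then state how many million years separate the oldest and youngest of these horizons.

A — Paleocene; B — Pleistocene; C — Furongian; span 493.66 million years

Match each age against the start–end ranges in the excerpt: A = 62 Ma → Paleocene (66–56); B = 1.44 Ma → Pleistocene (2.58–0.0117); C = 495.1 Ma → Furongian (497–485.4).
The largest age is 495.1 Ma and the smallest is 1.44 Ma; their difference is 493.66 Myr.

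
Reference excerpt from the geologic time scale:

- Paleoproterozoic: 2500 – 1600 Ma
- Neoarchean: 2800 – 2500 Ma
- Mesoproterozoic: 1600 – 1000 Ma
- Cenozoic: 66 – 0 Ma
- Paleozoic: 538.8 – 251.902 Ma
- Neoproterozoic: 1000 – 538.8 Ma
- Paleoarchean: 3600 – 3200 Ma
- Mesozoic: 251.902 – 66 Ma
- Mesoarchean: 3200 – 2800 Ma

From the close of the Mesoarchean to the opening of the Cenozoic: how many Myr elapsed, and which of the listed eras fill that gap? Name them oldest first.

2734 million years; Neoarchean, Paleoproterozoic, Mesoproterozoic, Neoproterozoic, Paleozoic, Mesozoic

End of Mesoarchean = 2800 Ma; start of Cenozoic = 66 Ma.
Gap = 2800 − 66 = 2734 Myr.
Eras wholly inside 2800–66 Ma: Neoarchean (2800–2500), Paleoproterozoic (2500–1600), Mesoproterozoic (1600–1000), Neoproterozoic (1000–538.8), Paleozoic (538.8–251.902), Mesozoic (251.902–66).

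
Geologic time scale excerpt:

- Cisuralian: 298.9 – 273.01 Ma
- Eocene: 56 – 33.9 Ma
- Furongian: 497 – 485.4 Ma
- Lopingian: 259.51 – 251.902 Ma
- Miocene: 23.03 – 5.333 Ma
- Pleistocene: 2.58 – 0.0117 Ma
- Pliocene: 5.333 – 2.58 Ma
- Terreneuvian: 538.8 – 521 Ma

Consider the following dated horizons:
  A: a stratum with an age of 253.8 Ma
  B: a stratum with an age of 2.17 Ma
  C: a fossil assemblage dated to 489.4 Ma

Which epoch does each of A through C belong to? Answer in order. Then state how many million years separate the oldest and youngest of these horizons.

Match each age against the start–end ranges in the excerpt: A = 253.8 Ma → Lopingian (259.51–251.902); B = 2.17 Ma → Pleistocene (2.58–0.0117); C = 489.4 Ma → Furongian (497–485.4).
The largest age is 489.4 Ma and the smallest is 2.17 Ma; their difference is 487.23 Myr.

A — Lopingian; B — Pleistocene; C — Furongian; span 487.23 million years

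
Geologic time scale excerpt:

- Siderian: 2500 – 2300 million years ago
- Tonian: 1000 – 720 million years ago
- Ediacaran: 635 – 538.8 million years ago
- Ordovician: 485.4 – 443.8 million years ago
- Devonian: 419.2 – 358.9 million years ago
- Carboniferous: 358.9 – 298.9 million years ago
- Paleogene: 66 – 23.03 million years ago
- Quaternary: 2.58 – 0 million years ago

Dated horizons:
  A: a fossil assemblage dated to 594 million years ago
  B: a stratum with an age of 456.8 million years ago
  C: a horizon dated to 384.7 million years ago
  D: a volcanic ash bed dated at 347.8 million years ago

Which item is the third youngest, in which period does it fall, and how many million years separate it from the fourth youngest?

Smaller Ma means younger, so youngest first: D 347.8 < C 384.7 < B 456.8 < A 594.
Counting 3 along gives B (456.8 Ma); the excerpt puts that inside the Ordovician, 485.4–443.8 Ma.
Next in line is A (594 Ma), and 594 − 456.8 = 137.2 Myr.

B, in the Ordovician; 137.2 million years to A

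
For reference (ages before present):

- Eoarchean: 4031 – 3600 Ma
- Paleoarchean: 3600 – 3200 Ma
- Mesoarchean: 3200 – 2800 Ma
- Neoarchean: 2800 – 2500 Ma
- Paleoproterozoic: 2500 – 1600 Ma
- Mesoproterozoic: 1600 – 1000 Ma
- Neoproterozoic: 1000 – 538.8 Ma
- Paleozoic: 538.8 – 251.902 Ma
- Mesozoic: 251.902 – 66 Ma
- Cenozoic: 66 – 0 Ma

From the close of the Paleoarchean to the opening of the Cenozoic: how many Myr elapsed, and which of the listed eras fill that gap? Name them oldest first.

End of Paleoarchean = 3200 Ma; start of Cenozoic = 66 Ma.
Gap = 3200 − 66 = 3134 Myr.
Eras wholly inside 3200–66 Ma: Mesoarchean (3200–2800), Neoarchean (2800–2500), Paleoproterozoic (2500–1600), Mesoproterozoic (1600–1000), Neoproterozoic (1000–538.8), Paleozoic (538.8–251.902), Mesozoic (251.902–66).

3134 million years; Mesoarchean, Neoarchean, Paleoproterozoic, Mesoproterozoic, Neoproterozoic, Paleozoic, Mesozoic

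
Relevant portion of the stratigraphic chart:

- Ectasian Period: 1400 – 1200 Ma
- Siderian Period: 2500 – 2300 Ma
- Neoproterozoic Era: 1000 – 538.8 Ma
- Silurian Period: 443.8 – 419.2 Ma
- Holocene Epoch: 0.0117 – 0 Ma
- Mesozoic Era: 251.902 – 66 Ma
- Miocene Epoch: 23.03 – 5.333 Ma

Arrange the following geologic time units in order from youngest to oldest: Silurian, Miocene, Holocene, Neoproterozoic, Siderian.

The oldest of these is Siderian (starts 2500 Ma) and the youngest is Holocene (ends 0 Ma).
In between, by decreasing start age: Neoproterozoic (1000), Silurian (443.8), Miocene (23.03).
Listing youngest first means reversing that sequence.

Holocene, Miocene, Silurian, Neoproterozoic, Siderian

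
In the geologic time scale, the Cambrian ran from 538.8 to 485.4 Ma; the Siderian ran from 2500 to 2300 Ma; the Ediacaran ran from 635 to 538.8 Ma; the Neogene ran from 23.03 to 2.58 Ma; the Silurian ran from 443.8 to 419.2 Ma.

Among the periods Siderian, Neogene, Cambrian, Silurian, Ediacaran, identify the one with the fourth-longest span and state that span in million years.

Start − end for each: Siderian 2500 − 2300 = 200; Neogene 23.03 − 2.58 = 20.45; Cambrian 538.8 − 485.4 = 53.4; Silurian 443.8 − 419.2 = 24.6; Ediacaran 635 − 538.8 = 96.2.
Ranking these from longest: Siderian > Ediacaran > Cambrian > Silurian > Neogene.
Position 4 in that ranking is Silurian, which lasted 24.6 Myr.

Silurian, 24.6 million years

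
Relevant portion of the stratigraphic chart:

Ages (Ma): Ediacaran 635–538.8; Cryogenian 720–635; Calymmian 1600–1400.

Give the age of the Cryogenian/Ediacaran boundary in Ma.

The Cryogenian ends and the Ediacaran begins at 635 Ma.

635 Ma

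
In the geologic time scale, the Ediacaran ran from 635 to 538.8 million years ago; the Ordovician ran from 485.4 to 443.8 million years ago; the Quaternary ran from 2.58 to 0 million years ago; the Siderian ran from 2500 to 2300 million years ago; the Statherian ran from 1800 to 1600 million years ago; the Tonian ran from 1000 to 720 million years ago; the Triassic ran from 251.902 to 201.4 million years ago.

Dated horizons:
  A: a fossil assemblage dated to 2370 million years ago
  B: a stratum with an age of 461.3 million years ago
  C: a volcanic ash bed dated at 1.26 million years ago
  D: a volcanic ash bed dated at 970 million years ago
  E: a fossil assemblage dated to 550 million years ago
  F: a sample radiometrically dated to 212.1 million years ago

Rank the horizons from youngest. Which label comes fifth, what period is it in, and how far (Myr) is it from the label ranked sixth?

Smaller Ma means younger, so youngest first: C 1.26 < F 212.1 < B 461.3 < E 550 < D 970 < A 2370.
Counting 5 along gives D (970 Ma); the excerpt puts that inside the Tonian, 1000–720 Ma.
Next in line is A (2370 Ma), and 2370 − 970 = 1400 Myr.

D, in the Tonian; 1400 million years to A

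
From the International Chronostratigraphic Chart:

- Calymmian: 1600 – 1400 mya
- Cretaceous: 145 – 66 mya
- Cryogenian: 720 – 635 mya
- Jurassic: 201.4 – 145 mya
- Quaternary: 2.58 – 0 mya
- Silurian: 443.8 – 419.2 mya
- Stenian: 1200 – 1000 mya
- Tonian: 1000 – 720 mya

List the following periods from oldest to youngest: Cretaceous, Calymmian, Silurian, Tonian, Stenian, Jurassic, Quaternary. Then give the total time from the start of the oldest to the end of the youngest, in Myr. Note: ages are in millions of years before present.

Start ages (Ma): Calymmian 1600, Stenian 1200, Tonian 1000, Silurian 443.8, Jurassic 201.4, Cretaceous 145, Quaternary 2.58.
Ordered oldest to youngest: Calymmian, Stenian, Tonian, Silurian, Jurassic, Cretaceous, Quaternary.
Span = 1600 − 0 = 1600 Myr.

Calymmian → Stenian → Tonian → Silurian → Jurassic → Cretaceous → Quaternary; total span 1600 Myr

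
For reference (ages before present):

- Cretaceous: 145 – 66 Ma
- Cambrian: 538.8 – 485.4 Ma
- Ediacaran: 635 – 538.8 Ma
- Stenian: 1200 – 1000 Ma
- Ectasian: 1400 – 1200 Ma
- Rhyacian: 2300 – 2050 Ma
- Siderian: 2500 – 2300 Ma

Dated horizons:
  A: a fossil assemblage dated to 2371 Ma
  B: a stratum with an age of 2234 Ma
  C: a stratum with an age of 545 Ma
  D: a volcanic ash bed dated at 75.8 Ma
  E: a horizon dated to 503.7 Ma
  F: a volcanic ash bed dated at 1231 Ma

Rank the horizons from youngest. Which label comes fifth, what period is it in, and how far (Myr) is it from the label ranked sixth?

Smaller Ma means younger, so youngest first: D 75.8 < E 503.7 < C 545 < F 1231 < B 2234 < A 2371.
Counting 5 along gives B (2234 Ma); the excerpt puts that inside the Rhyacian, 2300–2050 Ma.
Next in line is A (2371 Ma), and 2371 − 2234 = 137 Myr.

B, in the Rhyacian; 137 million years to A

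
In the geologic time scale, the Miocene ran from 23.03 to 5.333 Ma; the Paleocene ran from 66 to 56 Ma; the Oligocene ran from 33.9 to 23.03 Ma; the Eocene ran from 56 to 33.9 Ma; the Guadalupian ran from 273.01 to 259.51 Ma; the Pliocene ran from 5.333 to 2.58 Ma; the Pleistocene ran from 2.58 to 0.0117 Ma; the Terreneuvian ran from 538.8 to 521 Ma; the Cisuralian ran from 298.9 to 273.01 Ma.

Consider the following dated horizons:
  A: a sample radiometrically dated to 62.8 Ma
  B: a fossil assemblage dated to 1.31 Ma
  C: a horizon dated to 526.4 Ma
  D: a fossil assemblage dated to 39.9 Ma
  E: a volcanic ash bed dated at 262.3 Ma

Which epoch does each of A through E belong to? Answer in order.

A — Paleocene; B — Pleistocene; C — Terreneuvian; D — Eocene; E — Guadalupian

A: 62.8 Ma lies in 66–56 Ma, so Paleocene.
B: 1.31 Ma lies in 2.58–0.0117 Ma, so Pleistocene.
C: 526.4 Ma lies in 538.8–521 Ma, so Terreneuvian.
D: 39.9 Ma lies in 56–33.9 Ma, so Eocene.
E: 262.3 Ma lies in 273.01–259.51 Ma, so Guadalupian.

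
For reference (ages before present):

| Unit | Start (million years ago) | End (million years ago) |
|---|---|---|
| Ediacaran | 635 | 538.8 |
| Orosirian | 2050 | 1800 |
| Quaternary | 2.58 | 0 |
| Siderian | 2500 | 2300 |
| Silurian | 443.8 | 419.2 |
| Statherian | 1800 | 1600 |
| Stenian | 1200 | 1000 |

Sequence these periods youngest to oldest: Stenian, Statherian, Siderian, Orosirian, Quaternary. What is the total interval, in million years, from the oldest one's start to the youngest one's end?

Start ages (Ma): Siderian 2500, Orosirian 2050, Statherian 1800, Stenian 1200, Quaternary 2.58.
Ordered youngest to oldest: Quaternary, Stenian, Statherian, Orosirian, Siderian.
Span = 2500 − 0 = 2500 Myr.

Quaternary → Stenian → Statherian → Orosirian → Siderian; total span 2500 Myr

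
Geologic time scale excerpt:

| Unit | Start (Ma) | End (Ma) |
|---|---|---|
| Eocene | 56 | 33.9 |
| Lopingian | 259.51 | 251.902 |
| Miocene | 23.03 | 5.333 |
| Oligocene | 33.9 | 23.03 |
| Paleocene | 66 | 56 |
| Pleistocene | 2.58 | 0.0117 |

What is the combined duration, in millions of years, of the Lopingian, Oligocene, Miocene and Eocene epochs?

Each duration: Lopingian = 7.608; Oligocene = 10.87; Miocene = 17.697; Eocene = 22.1.
Sum: 7.608 + 10.87 + 17.697 + 22.1 = 58.275 Myr.

58.275 million years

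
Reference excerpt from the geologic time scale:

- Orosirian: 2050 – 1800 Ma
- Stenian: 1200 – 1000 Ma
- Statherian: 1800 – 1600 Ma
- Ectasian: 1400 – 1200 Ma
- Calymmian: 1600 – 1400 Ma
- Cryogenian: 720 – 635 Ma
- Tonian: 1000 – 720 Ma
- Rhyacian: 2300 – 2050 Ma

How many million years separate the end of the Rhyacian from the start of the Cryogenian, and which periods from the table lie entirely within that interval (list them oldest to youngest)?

1330 million years; Orosirian, Statherian, Calymmian, Ectasian, Stenian, Tonian

End of Rhyacian = 2050 Ma; start of Cryogenian = 720 Ma.
Gap = 2050 − 720 = 1330 Myr.
Periods wholly inside 2050–720 Ma: Orosirian (2050–1800), Statherian (1800–1600), Calymmian (1600–1400), Ectasian (1400–1200), Stenian (1200–1000), Tonian (1000–720).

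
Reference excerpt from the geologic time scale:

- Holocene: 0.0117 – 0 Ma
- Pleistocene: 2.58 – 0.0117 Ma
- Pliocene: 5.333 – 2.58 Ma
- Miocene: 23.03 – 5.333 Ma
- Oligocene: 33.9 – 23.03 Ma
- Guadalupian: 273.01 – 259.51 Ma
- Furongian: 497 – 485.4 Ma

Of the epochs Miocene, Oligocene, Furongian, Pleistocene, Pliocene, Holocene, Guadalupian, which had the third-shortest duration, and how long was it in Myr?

Pliocene, 2.753 million years

Start − end for each: Miocene 23.03 − 5.333 = 17.697; Oligocene 33.9 − 23.03 = 10.87; Furongian 497 − 485.4 = 11.6; Pleistocene 2.58 − 0.0117 = 2.5683; Pliocene 5.333 − 2.58 = 2.753; Holocene 0.0117 − 0 = 0.0117; Guadalupian 273.01 − 259.51 = 13.5.
Ranking these from shortest: Holocene < Pleistocene < Pliocene < Oligocene < Furongian < Guadalupian < Miocene.
Position 3 in that ranking is Pliocene, which lasted 2.753 Myr.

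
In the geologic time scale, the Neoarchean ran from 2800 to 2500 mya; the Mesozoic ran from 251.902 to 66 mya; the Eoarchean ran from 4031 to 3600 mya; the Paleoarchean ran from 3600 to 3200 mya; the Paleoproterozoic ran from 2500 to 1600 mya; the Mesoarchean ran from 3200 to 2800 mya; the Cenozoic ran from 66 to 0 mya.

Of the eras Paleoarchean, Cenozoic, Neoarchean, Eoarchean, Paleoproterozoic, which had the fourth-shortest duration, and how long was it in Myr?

Eoarchean, 431 million years

Start − end for each: Paleoarchean 3600 − 3200 = 400; Cenozoic 66 − 0 = 66; Neoarchean 2800 − 2500 = 300; Eoarchean 4031 − 3600 = 431; Paleoproterozoic 2500 − 1600 = 900.
Ranking these from shortest: Cenozoic < Neoarchean < Paleoarchean < Eoarchean < Paleoproterozoic.
Position 4 in that ranking is Eoarchean, which lasted 431 Myr.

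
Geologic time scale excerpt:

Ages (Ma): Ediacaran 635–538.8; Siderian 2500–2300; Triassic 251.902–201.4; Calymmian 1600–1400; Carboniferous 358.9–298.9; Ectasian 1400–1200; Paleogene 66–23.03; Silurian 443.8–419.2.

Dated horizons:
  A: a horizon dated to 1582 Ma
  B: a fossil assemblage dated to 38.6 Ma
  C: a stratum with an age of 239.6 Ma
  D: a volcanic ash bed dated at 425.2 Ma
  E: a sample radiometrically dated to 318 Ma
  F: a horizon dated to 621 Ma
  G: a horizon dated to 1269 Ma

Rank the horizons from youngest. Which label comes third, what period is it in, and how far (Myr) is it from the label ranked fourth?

Sorted youngest-first by Ma: B (38.6), C (239.6), E (318), D (425.2), F (621), G (1269), A (1582).
The third youngest is E at 318 Ma, which lies in 358.9–298.9 Ma: the Carboniferous.
The fourth youngest is D at 425.2 Ma; separation = |318 − 425.2| = 107.2 Myr.

E, in the Carboniferous; 107.2 million years to D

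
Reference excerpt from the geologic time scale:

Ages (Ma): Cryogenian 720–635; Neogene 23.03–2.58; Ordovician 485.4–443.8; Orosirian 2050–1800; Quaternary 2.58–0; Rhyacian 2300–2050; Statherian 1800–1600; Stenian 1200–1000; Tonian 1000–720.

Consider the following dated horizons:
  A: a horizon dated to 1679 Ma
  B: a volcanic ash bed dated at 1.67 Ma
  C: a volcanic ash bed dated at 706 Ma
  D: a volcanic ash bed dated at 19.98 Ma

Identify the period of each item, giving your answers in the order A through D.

A: 1679 Ma lies in 1800–1600 Ma, so Statherian.
B: 1.67 Ma lies in 2.58–0 Ma, so Quaternary.
C: 706 Ma lies in 720–635 Ma, so Cryogenian.
D: 19.98 Ma lies in 23.03–2.58 Ma, so Neogene.

A — Statherian; B — Quaternary; C — Cryogenian; D — Neogene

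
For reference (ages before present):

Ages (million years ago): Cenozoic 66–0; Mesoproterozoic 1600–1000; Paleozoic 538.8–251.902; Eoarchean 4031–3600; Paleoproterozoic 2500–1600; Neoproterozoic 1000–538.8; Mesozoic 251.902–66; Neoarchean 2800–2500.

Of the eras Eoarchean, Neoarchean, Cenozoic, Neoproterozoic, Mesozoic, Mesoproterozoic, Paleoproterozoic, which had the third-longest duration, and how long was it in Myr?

Durations: Eoarchean 431; Neoarchean 300; Cenozoic 66; Neoproterozoic 461.2; Mesozoic 185.902; Mesoproterozoic 600; Paleoproterozoic 900 Myr.
Sorted longest-first: Paleoproterozoic (900), Mesoproterozoic (600), Neoproterozoic (461.2), Eoarchean (431), Neoarchean (300), Mesozoic (185.902), Cenozoic (66).
The third longest is Neoproterozoic at 461.2 Myr.

Neoproterozoic, 461.2 million years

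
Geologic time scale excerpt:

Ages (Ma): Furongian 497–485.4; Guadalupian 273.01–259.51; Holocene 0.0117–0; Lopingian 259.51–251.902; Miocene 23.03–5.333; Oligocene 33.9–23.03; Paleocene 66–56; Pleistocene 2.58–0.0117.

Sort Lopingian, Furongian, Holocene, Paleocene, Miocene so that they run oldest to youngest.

Furongian → Lopingian → Paleocene → Miocene → Holocene

Sorting by start age (descending Ma, since larger Ma = older): Furongian began 497, Lopingian began 259.51, Paleocene began 66, Miocene began 23.03, Holocene began 0.0117.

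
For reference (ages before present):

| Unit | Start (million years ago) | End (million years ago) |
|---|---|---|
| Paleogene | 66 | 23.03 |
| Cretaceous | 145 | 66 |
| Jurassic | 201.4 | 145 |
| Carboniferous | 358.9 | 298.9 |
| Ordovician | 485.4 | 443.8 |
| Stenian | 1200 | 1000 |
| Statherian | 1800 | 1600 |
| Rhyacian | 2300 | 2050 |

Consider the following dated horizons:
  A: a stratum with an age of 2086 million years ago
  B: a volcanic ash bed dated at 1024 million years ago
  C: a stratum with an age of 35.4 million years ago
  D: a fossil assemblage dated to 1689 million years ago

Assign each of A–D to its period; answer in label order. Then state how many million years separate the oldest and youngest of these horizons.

A — Rhyacian; B — Stenian; C — Paleogene; D — Statherian; span 2050.6 million years

Match each age against the start–end ranges in the excerpt: A = 2086 Ma → Rhyacian (2300–2050); B = 1024 Ma → Stenian (1200–1000); C = 35.4 Ma → Paleogene (66–23.03); D = 1689 Ma → Statherian (1800–1600).
The largest age is 2086 Ma and the smallest is 35.4 Ma; their difference is 2050.6 Myr.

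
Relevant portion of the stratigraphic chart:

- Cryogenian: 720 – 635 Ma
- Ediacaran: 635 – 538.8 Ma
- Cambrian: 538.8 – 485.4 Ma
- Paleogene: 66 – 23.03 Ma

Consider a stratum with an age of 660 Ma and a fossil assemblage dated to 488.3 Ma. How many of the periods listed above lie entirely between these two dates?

The older date is 660 Ma and the younger is 488.3 Ma.
Periods with start < 660 and end > 488.3 Ma: Ediacaran (635–538.8).
That is 1 complete period.

1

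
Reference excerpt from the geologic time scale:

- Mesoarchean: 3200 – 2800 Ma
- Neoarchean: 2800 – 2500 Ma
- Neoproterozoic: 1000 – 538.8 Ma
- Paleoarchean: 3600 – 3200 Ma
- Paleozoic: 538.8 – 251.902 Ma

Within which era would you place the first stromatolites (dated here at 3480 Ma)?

3480 Ma lies between 3600 and 3200 Ma, so it falls in the Paleoarchean.

Paleoarchean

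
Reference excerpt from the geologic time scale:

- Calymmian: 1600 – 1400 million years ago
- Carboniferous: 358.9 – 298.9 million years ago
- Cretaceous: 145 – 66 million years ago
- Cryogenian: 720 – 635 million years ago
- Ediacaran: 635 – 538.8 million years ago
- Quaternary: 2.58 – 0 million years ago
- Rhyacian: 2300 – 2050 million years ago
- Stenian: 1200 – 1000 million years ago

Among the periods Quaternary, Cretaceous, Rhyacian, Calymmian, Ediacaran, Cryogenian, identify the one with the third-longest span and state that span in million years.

Ediacaran, 96.2 million years

Start − end for each: Quaternary 2.58 − 0 = 2.58; Cretaceous 145 − 66 = 79; Rhyacian 2300 − 2050 = 250; Calymmian 1600 − 1400 = 200; Ediacaran 635 − 538.8 = 96.2; Cryogenian 720 − 635 = 85.
Ranking these from longest: Rhyacian > Calymmian > Ediacaran > Cryogenian > Cretaceous > Quaternary.
Position 3 in that ranking is Ediacaran, which lasted 96.2 Myr.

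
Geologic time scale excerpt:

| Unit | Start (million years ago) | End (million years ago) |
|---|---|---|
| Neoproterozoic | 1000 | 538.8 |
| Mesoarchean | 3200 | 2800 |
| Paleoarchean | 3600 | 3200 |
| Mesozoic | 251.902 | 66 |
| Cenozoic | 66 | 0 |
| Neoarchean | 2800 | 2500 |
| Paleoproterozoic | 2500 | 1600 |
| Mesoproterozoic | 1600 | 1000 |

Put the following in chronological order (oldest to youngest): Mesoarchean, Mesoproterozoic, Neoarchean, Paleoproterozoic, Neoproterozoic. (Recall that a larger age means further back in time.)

Mesoarchean → Neoarchean → Paleoproterozoic → Mesoproterozoic → Neoproterozoic

The oldest of these is Mesoarchean (starts 3200 Ma) and the youngest is Neoproterozoic (ends 538.8 Ma).
In between, by decreasing start age: Neoarchean (2800), Paleoproterozoic (2500), Mesoproterozoic (1600).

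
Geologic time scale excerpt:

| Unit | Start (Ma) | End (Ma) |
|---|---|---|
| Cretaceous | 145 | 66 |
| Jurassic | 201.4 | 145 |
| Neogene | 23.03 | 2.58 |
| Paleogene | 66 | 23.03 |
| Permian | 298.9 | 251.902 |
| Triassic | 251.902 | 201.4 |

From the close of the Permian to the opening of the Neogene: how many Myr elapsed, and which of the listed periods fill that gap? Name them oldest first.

228.872 million years; Triassic, Jurassic, Cretaceous, Paleogene

The Permian closes at 251.902 Ma and the Neogene opens at 23.03 Ma, so the interval is 251.902 − 23.03 = 228.872 Myr.
A period fits inside if it starts at or after 251.902 Ma and ends at or before 23.03 Ma; oldest first that gives Triassic, Jurassic, Cretaceous, Paleogene.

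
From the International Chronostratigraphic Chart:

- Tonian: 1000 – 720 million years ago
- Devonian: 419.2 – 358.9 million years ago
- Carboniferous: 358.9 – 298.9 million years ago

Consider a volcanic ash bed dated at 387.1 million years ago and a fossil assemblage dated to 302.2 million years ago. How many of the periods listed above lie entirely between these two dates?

Checking each listed span, none has both start < 387.1 Ma and end > 302.2 Ma — every period straddles one of the two dates or lies outside them — so the count is 0.

0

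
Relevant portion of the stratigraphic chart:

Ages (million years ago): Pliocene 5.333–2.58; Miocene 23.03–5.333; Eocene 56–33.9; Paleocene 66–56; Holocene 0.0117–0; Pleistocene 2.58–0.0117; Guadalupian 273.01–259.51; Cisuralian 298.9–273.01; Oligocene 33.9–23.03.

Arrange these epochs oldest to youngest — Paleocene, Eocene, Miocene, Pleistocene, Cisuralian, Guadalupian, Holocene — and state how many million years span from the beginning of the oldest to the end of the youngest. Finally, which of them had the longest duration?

Cisuralian → Guadalupian → Paleocene → Eocene → Miocene → Pleistocene → Holocene; total span 298.9 Myr; longest is Cisuralian

Start ages (Ma): Cisuralian 298.9, Guadalupian 273.01, Paleocene 66, Eocene 56, Miocene 23.03, Pleistocene 2.58, Holocene 0.0117.
Ordered oldest to youngest: Cisuralian, Guadalupian, Paleocene, Eocene, Miocene, Pleistocene, Holocene.
Span = 298.9 − 0 = 298.9 Myr.
Durations: Eocene 22.1, Miocene 17.697, Paleocene 10, Pleistocene 2.5683, Cisuralian 25.89, Guadalupian 13.5, Holocene 0.0117 → longest is Cisuralian (25.89 Myr).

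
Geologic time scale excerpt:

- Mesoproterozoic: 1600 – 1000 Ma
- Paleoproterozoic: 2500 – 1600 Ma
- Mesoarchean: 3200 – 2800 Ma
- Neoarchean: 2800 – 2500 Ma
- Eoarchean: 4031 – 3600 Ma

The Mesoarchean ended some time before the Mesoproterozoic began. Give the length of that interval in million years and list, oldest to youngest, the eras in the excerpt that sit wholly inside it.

1200 million years; Neoarchean, Paleoproterozoic

End of Mesoarchean = 2800 Ma; start of Mesoproterozoic = 1600 Ma.
Gap = 2800 − 1600 = 1200 Myr.
Eras wholly inside 2800–1600 Ma: Neoarchean (2800–2500), Paleoproterozoic (2500–1600).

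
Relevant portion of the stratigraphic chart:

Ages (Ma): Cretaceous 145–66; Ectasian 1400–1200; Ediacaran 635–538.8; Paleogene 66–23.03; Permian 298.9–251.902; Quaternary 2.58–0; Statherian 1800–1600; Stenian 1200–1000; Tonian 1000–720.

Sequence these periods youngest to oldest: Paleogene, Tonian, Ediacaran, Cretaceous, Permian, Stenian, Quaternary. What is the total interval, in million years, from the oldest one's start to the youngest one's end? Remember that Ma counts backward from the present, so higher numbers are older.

Start ages (Ma): Stenian 1200, Tonian 1000, Ediacaran 635, Permian 298.9, Cretaceous 145, Paleogene 66, Quaternary 2.58.
Ordered youngest to oldest: Quaternary, Paleogene, Cretaceous, Permian, Ediacaran, Tonian, Stenian.
Span = 1200 − 0 = 1200 Myr.

Quaternary, Paleogene, Cretaceous, Permian, Ediacaran, Tonian, Stenian; total span 1200 Myr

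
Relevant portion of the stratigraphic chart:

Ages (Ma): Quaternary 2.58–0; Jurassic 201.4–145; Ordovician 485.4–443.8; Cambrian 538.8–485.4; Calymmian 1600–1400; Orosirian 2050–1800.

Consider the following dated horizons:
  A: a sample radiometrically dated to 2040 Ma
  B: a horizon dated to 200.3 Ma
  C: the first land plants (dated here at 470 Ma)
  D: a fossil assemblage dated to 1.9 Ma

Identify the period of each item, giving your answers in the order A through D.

Match each age against the start–end ranges in the excerpt: A = 2040 Ma → Orosirian (2050–1800); B = 200.3 Ma → Jurassic (201.4–145); C = 470 Ma → Ordovician (485.4–443.8); D = 1.9 Ma → Quaternary (2.58–0).

A — Orosirian; B — Jurassic; C — Ordovician; D — Quaternary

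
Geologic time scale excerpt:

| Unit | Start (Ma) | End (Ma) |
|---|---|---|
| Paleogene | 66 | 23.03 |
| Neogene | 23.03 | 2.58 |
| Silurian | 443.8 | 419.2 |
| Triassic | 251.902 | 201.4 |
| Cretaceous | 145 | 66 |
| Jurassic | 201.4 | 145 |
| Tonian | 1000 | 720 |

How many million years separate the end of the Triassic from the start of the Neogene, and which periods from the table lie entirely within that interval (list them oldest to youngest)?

The Triassic closes at 201.4 Ma and the Neogene opens at 23.03 Ma, so the interval is 201.4 − 23.03 = 178.37 Myr.
A period fits inside if it starts at or after 201.4 Ma and ends at or before 23.03 Ma; oldest first that gives Jurassic, Cretaceous, Paleogene.

178.37 million years; Jurassic, Cretaceous, Paleogene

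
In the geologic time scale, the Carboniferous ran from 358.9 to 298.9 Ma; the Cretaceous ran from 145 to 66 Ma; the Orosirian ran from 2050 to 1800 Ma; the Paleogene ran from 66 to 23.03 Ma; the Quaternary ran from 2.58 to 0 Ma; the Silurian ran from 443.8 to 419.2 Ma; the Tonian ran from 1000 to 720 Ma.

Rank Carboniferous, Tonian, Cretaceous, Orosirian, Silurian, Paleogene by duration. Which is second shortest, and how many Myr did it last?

Paleogene, 42.97 million years

Start − end for each: Carboniferous 358.9 − 298.9 = 60; Tonian 1000 − 720 = 280; Cretaceous 145 − 66 = 79; Orosirian 2050 − 1800 = 250; Silurian 443.8 − 419.2 = 24.6; Paleogene 66 − 23.03 = 42.97.
Ranking these from shortest: Silurian < Paleogene < Carboniferous < Cretaceous < Orosirian < Tonian.
Position 2 in that ranking is Paleogene, which lasted 42.97 Myr.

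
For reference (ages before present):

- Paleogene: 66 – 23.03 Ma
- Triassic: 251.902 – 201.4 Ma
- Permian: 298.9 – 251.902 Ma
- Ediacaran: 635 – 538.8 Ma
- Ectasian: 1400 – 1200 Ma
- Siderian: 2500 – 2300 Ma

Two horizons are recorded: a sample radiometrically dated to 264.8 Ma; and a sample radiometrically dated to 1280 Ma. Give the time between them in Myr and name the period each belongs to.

Elapsed time: 1280 − 264.8 = 1015.2 Myr.
264.8 Ma lies within 298.9–251.902 Ma: Permian.
1280 Ma lies within 1400–1200 Ma: Ectasian.

1015.2 million years apart; the first in the Permian, the second in the Ectasian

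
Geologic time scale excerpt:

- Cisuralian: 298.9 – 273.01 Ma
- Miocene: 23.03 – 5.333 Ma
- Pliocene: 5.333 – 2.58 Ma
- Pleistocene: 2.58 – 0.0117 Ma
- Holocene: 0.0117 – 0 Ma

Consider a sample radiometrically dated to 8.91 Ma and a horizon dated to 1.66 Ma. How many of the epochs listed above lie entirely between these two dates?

1

8.91 Ma sits inside the Miocene (23.03–5.333) and 1.66 Ma inside the Pleistocene (2.58–0.0117); neither of those is wholly between the two dates.
The listed epochs lying completely between them are Pliocene — 1 in all.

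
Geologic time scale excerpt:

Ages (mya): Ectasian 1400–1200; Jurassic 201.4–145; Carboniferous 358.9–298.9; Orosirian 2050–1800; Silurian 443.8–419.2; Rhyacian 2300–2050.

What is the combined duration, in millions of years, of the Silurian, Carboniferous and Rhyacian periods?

Each duration: Silurian = 24.6; Carboniferous = 60; Rhyacian = 250.
Sum: 24.6 + 60 + 250 = 334.6 Myr.

334.6 million years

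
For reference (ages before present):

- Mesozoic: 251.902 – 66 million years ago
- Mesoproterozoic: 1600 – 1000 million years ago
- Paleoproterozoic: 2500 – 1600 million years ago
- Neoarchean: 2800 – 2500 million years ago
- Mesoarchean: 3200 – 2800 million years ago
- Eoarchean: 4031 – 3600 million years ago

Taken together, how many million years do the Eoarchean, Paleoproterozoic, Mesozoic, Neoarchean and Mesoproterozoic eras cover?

2416.902 million years

Each duration: Eoarchean = 431; Paleoproterozoic = 900; Mesozoic = 185.902; Neoarchean = 300; Mesoproterozoic = 600.
Sum: 431 + 900 + 185.902 + 300 + 600 = 2416.902 Myr.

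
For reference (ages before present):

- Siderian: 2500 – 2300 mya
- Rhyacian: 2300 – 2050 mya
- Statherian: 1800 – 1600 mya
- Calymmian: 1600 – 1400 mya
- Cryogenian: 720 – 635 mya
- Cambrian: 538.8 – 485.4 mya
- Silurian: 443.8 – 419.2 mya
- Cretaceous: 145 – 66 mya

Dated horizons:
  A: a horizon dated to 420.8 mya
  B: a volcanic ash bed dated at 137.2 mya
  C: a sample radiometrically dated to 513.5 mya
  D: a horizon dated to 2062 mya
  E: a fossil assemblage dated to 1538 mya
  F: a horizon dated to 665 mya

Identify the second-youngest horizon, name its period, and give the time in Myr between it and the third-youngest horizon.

A, in the Silurian; 92.7 million years to C

Smaller Ma means younger, so youngest first: B 137.2 < A 420.8 < C 513.5 < F 665 < E 1538 < D 2062.
Counting 2 along gives A (420.8 Ma); the excerpt puts that inside the Silurian, 443.8–419.2 Ma.
Next in line is C (513.5 Ma), and 513.5 − 420.8 = 92.7 Myr.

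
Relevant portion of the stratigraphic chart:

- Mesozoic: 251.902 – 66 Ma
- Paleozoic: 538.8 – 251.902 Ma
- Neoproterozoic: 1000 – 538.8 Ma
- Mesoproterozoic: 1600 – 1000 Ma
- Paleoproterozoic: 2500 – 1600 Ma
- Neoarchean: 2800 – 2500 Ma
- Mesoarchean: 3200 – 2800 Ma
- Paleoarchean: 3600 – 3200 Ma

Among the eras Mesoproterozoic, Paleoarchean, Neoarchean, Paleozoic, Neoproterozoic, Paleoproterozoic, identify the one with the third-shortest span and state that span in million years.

Paleoarchean, 400 million years

Start − end for each: Mesoproterozoic 1600 − 1000 = 600; Paleoarchean 3600 − 3200 = 400; Neoarchean 2800 − 2500 = 300; Paleozoic 538.8 − 251.902 = 286.898; Neoproterozoic 1000 − 538.8 = 461.2; Paleoproterozoic 2500 − 1600 = 900.
Ranking these from shortest: Paleozoic < Neoarchean < Paleoarchean < Neoproterozoic < Mesoproterozoic < Paleoproterozoic.
Position 3 in that ranking is Paleoarchean, which lasted 400 Myr.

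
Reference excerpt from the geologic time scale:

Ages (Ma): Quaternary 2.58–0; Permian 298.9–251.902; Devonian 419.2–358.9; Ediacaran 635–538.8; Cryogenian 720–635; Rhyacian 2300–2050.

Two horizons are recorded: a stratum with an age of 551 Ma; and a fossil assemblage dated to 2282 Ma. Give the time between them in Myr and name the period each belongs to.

1731 million years apart; the first in the Ediacaran, the second in the Rhyacian

Elapsed time: 2282 − 551 = 1731 Myr.
551 Ma lies within 635–538.8 Ma: Ediacaran.
2282 Ma lies within 2300–2050 Ma: Rhyacian.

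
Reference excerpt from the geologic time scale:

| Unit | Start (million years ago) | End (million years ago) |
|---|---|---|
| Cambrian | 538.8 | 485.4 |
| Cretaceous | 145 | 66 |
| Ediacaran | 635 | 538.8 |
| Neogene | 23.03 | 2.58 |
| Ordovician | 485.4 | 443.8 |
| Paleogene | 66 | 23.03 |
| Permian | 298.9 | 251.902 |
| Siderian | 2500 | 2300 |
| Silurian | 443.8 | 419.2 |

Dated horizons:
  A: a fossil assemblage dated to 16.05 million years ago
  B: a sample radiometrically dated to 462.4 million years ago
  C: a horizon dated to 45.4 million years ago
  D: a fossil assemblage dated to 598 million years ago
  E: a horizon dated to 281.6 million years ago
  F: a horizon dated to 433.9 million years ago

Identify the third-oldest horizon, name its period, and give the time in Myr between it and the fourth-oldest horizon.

Sorted oldest-first by Ma: D (598), B (462.4), F (433.9), E (281.6), C (45.4), A (16.05).
The third oldest is F at 433.9 Ma, which lies in 443.8–419.2 Ma: the Silurian.
The fourth oldest is E at 281.6 Ma; separation = |433.9 − 281.6| = 152.3 Myr.

F, in the Silurian; 152.3 million years to E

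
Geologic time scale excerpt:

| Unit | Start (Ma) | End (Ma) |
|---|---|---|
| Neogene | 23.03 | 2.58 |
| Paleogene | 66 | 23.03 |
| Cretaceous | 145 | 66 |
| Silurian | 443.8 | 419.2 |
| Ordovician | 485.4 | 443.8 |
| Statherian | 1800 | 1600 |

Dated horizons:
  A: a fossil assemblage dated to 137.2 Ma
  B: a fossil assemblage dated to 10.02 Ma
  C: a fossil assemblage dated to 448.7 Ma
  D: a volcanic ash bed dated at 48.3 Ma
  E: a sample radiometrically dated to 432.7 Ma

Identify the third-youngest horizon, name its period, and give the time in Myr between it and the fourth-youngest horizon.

A, in the Cretaceous; 295.5 million years to E

Sorted youngest-first by Ma: B (10.02), D (48.3), A (137.2), E (432.7), C (448.7).
The third youngest is A at 137.2 Ma, which lies in 145–66 Ma: the Cretaceous.
The fourth youngest is E at 432.7 Ma; separation = |137.2 − 432.7| = 295.5 Myr.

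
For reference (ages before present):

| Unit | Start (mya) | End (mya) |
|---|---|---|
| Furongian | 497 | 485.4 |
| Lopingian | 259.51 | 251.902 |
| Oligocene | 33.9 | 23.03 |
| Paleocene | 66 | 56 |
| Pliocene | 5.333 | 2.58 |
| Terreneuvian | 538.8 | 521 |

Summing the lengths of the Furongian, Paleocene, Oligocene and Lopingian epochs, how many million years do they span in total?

Each duration: Furongian = 11.6; Paleocene = 10; Oligocene = 10.87; Lopingian = 7.608.
Sum: 11.6 + 10 + 10.87 + 7.608 = 40.078 Myr.

40.078 million years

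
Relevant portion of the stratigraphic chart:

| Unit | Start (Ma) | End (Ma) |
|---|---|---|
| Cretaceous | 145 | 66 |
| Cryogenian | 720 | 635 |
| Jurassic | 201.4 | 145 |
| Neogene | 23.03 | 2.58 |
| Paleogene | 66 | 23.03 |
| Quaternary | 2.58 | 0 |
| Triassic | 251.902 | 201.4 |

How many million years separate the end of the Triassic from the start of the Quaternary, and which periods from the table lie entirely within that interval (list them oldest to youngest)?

198.82 million years; Jurassic, Cretaceous, Paleogene, Neogene

End of Triassic = 201.4 Ma; start of Quaternary = 2.58 Ma.
Gap = 201.4 − 2.58 = 198.82 Myr.
Periods wholly inside 201.4–2.58 Ma: Jurassic (201.4–145), Cretaceous (145–66), Paleogene (66–23.03), Neogene (23.03–2.58).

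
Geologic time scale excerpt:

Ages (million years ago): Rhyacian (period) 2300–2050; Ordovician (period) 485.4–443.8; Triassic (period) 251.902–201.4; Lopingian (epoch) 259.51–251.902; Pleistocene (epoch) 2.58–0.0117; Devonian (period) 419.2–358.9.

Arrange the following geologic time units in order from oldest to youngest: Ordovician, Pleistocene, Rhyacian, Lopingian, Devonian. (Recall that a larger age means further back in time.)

Read off each span (Ma): Ordovician 485.4–443.8; Pleistocene 2.58–0.0117; Rhyacian 2300–2050; Lopingian 259.51–251.902; Devonian 419.2–358.9.
Larger Ma is older, so oldest→youngest is Rhyacian, Ordovician, Devonian, Lopingian, Pleistocene.

Rhyacian, Ordovician, Devonian, Lopingian, Pleistocene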